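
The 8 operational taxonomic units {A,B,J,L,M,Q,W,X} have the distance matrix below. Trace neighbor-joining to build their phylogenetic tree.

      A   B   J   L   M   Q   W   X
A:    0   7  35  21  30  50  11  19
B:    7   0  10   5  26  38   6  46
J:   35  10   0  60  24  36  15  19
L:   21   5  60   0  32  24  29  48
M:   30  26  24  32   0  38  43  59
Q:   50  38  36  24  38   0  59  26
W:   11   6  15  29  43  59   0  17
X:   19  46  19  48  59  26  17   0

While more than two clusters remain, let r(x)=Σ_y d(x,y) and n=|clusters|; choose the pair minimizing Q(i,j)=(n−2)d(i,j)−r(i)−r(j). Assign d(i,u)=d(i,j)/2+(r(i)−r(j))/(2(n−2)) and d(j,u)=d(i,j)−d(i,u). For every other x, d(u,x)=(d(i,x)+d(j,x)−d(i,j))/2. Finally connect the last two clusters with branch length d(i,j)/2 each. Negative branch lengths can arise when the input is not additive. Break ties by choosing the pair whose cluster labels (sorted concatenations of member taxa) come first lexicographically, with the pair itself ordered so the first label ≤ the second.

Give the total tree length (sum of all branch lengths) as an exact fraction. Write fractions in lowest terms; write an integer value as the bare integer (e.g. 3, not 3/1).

3009/32

1. join Q+X (d=26, Q=-349) ⇒ QX; edges |Q|=193/12, |X|=119/12
  updated: d(A,QX)=43/2, d(B,QX)=29, d(J,QX)=29/2, d(L,QX)=23, d(M,QX)=71/2, d(QX,W)=25
2. join J+QX (d=29/2, Q=-469/2) ⇒ JQX; edges |J|=33/4, |QX|=25/4
  updated: d(A,JQX)=21, d(B,JQX)=49/4, d(JQX,L)=137/4, d(JQX,M)=45/2, d(JQX,W)=51/4
3. join JQX+M (d=45/2, Q=-665/4) ⇒ JMQX; edges |JQX|=157/32, |M|=563/32
  updated: d(A,JMQX)=57/4, d(B,JMQX)=63/8, d(JMQX,L)=175/8, d(JMQX,W)=133/8
4. join B+L (d=5, Q=-351/4) ⇒ BL; edges |B|=-6, |L|=11
  updated: d(A,BL)=23/2, d(BL,JMQX)=99/8, d(BL,W)=15
5. join A+W (d=11, Q=-459/8) ⇒ AW; edges |A|=129/32, |W|=223/32
  updated: d(AW,BL)=31/4, d(AW,JMQX)=159/16
6. join AW+BL (d=31/4, Q=-481/16) ⇒ ABLW; edges |AW|=85/32, |BL|=163/32
  updated: d(ABLW,JMQX)=233/32
7. join ABLW+JMQX (d=233/32) ⇒ ABJLMQWX; edges |ABLW|=233/64, |JMQX|=233/64
final tree: (((A:129/32,W:223/32):85/32,(B:-6,L:11):163/32):233/64,((J:33/4,(Q:193/12,X:119/12):25/4):157/32,M:563/32):233/64)
total length: 3009/32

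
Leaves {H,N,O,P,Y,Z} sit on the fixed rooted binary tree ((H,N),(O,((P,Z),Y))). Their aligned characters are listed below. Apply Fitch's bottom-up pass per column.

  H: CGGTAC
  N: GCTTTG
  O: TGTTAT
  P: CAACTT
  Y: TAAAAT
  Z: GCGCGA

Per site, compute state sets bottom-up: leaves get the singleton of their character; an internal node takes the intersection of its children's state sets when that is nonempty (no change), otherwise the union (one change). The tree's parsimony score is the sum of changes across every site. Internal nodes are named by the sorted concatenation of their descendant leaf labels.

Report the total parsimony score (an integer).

HN@0: {C} ∪ {G} = {C,G} (union, +1)
PZ@0: {C} ∪ {G} = {C,G} (union, +1)
PYZ@0: {C,G} ∪ {T} = {C,G,T} (union, +1)
OPYZ@0: {T} ∩ {C,G,T} = {T} (intersection, +0)
HNOPYZ@0: {C,G} ∪ {T} = {C,G,T} (union, +1)
HN@1: {G} ∪ {C} = {C,G} (union, +1)
PZ@1: {A} ∪ {C} = {A,C} (union, +1)
PYZ@1: {A,C} ∩ {A} = {A} (intersection, +0)
OPYZ@1: {G} ∪ {A} = {A,G} (union, +1)
HNOPYZ@1: {C,G} ∩ {A,G} = {G} (intersection, +0)
HN@2: {G} ∪ {T} = {G,T} (union, +1)
PZ@2: {A} ∪ {G} = {A,G} (union, +1)
PYZ@2: {A,G} ∩ {A} = {A} (intersection, +0)
OPYZ@2: {T} ∪ {A} = {A,T} (union, +1)
HNOPYZ@2: {G,T} ∩ {A,T} = {T} (intersection, +0)
HN@3: {T} ∩ {T} = {T} (intersection, +0)
PZ@3: {C} ∩ {C} = {C} (intersection, +0)
PYZ@3: {C} ∪ {A} = {A,C} (union, +1)
OPYZ@3: {T} ∪ {A,C} = {A,C,T} (union, +1)
HNOPYZ@3: {T} ∩ {A,C,T} = {T} (intersection, +0)
HN@4: {A} ∪ {T} = {A,T} (union, +1)
PZ@4: {T} ∪ {G} = {G,T} (union, +1)
PYZ@4: {G,T} ∪ {A} = {A,G,T} (union, +1)
OPYZ@4: {A} ∩ {A,G,T} = {A} (intersection, +0)
HNOPYZ@4: {A,T} ∩ {A} = {A} (intersection, +0)
HN@5: {C} ∪ {G} = {C,G} (union, +1)
PZ@5: {T} ∪ {A} = {A,T} (union, +1)
PYZ@5: {A,T} ∩ {T} = {T} (intersection, +0)
OPYZ@5: {T} ∩ {T} = {T} (intersection, +0)
HNOPYZ@5: {C,G} ∪ {T} = {C,G,T} (union, +1)
per-site changes: [4, 3, 3, 2, 3, 3]; total = 18

18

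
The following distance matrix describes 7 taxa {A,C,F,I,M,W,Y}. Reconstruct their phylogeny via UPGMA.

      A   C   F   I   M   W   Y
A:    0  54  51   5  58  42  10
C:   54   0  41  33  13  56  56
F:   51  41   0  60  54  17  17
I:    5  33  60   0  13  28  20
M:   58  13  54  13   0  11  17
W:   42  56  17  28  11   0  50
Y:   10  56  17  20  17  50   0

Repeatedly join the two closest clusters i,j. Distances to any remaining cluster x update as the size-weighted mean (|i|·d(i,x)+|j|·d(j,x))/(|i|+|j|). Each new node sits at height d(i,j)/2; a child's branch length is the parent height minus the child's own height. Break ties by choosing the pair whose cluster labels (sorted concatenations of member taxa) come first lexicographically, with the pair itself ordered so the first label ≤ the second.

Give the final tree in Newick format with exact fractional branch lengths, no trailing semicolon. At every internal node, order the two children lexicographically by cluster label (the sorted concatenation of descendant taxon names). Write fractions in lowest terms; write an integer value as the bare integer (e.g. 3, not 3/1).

step 1: merge (A,I) at d=5; branch lengths A→5/2, I→5/2; new cluster AI
  updated: d(AI,C)=87/2, d(AI,F)=111/2, d(AI,M)=71/2, d(AI,W)=35, d(AI,Y)=15
step 2: merge (M,W) at d=11; branch lengths M→11/2, W→11/2; new cluster MW
  updated: d(AI,MW)=141/4, d(C,MW)=69/2, d(F,MW)=71/2, d(MW,Y)=67/2
step 3: merge (AI,Y) at d=15; branch lengths AI→5, Y→15/2; new cluster AIY
  updated: d(AIY,C)=143/3, d(AIY,F)=128/3, d(AIY,MW)=104/3
step 4: merge (C,MW) at d=69/2; branch lengths C→69/4, MW→47/4; new cluster CMW
  updated: d(AIY,CMW)=39, d(CMW,F)=112/3
step 5: merge (CMW,F) at d=112/3; branch lengths CMW→17/12, F→56/3; new cluster CFMW
  updated: d(AIY,CFMW)=479/12
step 6: merge (AIY,CFMW) at d=479/12; branch lengths AIY→299/24, CFMW→31/24; new cluster ACFIMWY
final tree: (((A:5/2,I:5/2):5,Y:15/2):299/24,((C:69/4,(M:11/2,W:11/2):47/4):17/12,F:56/3):31/24)
total length: 274/3

(((A:5/2,I:5/2):5,Y:15/2):299/24,((C:69/4,(M:11/2,W:11/2):47/4):17/12,F:56/3):31/24)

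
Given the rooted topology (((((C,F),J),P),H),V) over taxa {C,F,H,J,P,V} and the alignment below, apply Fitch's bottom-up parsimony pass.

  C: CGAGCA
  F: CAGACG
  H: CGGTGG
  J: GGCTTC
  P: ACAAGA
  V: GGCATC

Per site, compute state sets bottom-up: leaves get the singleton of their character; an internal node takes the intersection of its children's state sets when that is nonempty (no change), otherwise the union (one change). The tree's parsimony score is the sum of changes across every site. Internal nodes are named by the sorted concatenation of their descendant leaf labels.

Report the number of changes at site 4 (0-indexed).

3

[col 0] CF: children C:{C}, F:{C} ∩→ {C}; cost 0
[col 0] CFJ: children CF:{C}, J:{G} ∪→ {C,G}; cost 1
[col 0] CFJP: children CFJ:{C,G}, P:{A} ∪→ {A,C,G}; cost 1
[col 0] CFHJP: children CFJP:{A,C,G}, H:{C} ∩→ {C}; cost 0
[col 0] CFHJPV: children CFHJP:{C}, V:{G} ∪→ {C,G}; cost 1
[col 1] CF: children C:{G}, F:{A} ∪→ {A,G}; cost 1
[col 1] CFJ: children CF:{A,G}, J:{G} ∩→ {G}; cost 0
[col 1] CFJP: children CFJ:{G}, P:{C} ∪→ {C,G}; cost 1
[col 1] CFHJP: children CFJP:{C,G}, H:{G} ∩→ {G}; cost 0
[col 1] CFHJPV: children CFHJP:{G}, V:{G} ∩→ {G}; cost 0
[col 2] CF: children C:{A}, F:{G} ∪→ {A,G}; cost 1
[col 2] CFJ: children CF:{A,G}, J:{C} ∪→ {A,C,G}; cost 1
[col 2] CFJP: children CFJ:{A,C,G}, P:{A} ∩→ {A}; cost 0
[col 2] CFHJP: children CFJP:{A}, H:{G} ∪→ {A,G}; cost 1
[col 2] CFHJPV: children CFHJP:{A,G}, V:{C} ∪→ {A,C,G}; cost 1
[col 3] CF: children C:{G}, F:{A} ∪→ {A,G}; cost 1
[col 3] CFJ: children CF:{A,G}, J:{T} ∪→ {A,G,T}; cost 1
[col 3] CFJP: children CFJ:{A,G,T}, P:{A} ∩→ {A}; cost 0
[col 3] CFHJP: children CFJP:{A}, H:{T} ∪→ {A,T}; cost 1
[col 3] CFHJPV: children CFHJP:{A,T}, V:{A} ∩→ {A}; cost 0
[col 4] CF: children C:{C}, F:{C} ∩→ {C}; cost 0
[col 4] CFJ: children CF:{C}, J:{T} ∪→ {C,T}; cost 1
[col 4] CFJP: children CFJ:{C,T}, P:{G} ∪→ {C,G,T}; cost 1
[col 4] CFHJP: children CFJP:{C,G,T}, H:{G} ∩→ {G}; cost 0
[col 4] CFHJPV: children CFHJP:{G}, V:{T} ∪→ {G,T}; cost 1
[col 5] CF: children C:{A}, F:{G} ∪→ {A,G}; cost 1
[col 5] CFJ: children CF:{A,G}, J:{C} ∪→ {A,C,G}; cost 1
[col 5] CFJP: children CFJ:{A,C,G}, P:{A} ∩→ {A}; cost 0
[col 5] CFHJP: children CFJP:{A}, H:{G} ∪→ {A,G}; cost 1
[col 5] CFHJPV: children CFHJP:{A,G}, V:{C} ∪→ {A,C,G}; cost 1
per-site changes: [3, 2, 4, 3, 3, 4]; total = 19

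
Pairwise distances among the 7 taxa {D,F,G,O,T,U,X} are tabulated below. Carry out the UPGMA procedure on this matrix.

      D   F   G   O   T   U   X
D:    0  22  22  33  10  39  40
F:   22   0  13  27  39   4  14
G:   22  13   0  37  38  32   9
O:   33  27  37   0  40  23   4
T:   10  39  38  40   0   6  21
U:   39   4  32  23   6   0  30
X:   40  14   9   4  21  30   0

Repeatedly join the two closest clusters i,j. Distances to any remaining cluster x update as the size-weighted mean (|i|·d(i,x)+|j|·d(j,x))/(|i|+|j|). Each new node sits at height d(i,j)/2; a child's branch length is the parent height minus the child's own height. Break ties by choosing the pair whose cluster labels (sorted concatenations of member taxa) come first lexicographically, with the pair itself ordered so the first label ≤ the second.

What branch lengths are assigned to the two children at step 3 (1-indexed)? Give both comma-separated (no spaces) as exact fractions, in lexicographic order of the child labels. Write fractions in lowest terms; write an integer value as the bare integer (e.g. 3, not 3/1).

5,5

iteration 1: select F,U (d=4); attach at lengths (2, 2); label the merged cluster FU
  updated: d(D,FU)=61/2, d(FU,G)=45/2, d(FU,O)=25, d(FU,T)=45/2, d(FU,X)=22
iteration 2: select O,X (d=4); attach at lengths (2, 2); label the merged cluster OX
  updated: d(D,OX)=73/2, d(FU,OX)=47/2, d(G,OX)=23, d(OX,T)=61/2
iteration 3: select D,T (d=10); attach at lengths (5, 5); label the merged cluster DT
  updated: d(DT,FU)=53/2, d(DT,G)=30, d(DT,OX)=67/2
iteration 4: select FU,G (d=45/2); attach at lengths (37/4, 45/4); label the merged cluster FGU
  updated: d(DT,FGU)=83/3, d(FGU,OX)=70/3
iteration 5: select FGU,OX (d=70/3); attach at lengths (5/12, 29/3); label the merged cluster FGOUX
  updated: d(DT,FGOUX)=30
iteration 6: select DT,FGOUX (d=30); attach at lengths (10, 10/3); label the merged cluster DFGOTUX
final tree: ((D:5,T:5):10,(((F:2,U:2):37/4,G:45/4):5/12,(O:2,X:2):29/3):10/3)
total length: 743/12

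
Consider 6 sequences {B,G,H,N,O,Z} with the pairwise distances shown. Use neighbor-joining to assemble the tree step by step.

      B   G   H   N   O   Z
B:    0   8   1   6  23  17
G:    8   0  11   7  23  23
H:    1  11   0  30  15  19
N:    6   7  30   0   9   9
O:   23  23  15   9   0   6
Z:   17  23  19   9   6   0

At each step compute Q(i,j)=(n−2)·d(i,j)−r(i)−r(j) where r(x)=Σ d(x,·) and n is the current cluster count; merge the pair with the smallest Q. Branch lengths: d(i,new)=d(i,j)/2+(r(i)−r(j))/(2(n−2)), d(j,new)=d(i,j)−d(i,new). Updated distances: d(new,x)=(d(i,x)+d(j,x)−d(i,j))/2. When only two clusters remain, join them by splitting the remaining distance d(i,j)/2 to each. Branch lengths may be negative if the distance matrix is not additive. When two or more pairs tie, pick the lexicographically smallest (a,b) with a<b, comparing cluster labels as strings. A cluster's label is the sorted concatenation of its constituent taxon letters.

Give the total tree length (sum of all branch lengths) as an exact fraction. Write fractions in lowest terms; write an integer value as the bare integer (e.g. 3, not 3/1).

iteration 1: select B,H (d=1, Q=-127); attach at lengths (-17/8, 25/8); label the merged cluster BH
  updated: d(BH,G)=9, d(BH,N)=35/2, d(BH,O)=37/2, d(BH,Z)=35/2
iteration 2: select BH,G (d=9, Q=-195/2); attach at lengths (55/12, 53/12); label the merged cluster BGH
  updated: d(BGH,N)=31/4, d(BGH,O)=65/4, d(BGH,Z)=63/4
iteration 3: select BGH,N (d=31/4, Q=-50); attach at lengths (59/8, 3/8); label the merged cluster BGHN
  updated: d(BGHN,O)=35/4, d(BGHN,Z)=17/2
iteration 4: select BGHN,O (d=35/4, Q=-93/4); attach at lengths (45/8, 25/8); label the merged cluster BGHNO
  updated: d(BGHNO,Z)=23/8
iteration 5: select BGHNO,Z (d=23/8); attach at lengths (23/16, 23/16); label the merged cluster BGHNOZ
final tree: (((((B:-17/8,H:25/8):55/12,G:53/12):59/8,N:3/8):45/8,O:25/8):23/16,Z:23/16)
total length: 235/8

235/8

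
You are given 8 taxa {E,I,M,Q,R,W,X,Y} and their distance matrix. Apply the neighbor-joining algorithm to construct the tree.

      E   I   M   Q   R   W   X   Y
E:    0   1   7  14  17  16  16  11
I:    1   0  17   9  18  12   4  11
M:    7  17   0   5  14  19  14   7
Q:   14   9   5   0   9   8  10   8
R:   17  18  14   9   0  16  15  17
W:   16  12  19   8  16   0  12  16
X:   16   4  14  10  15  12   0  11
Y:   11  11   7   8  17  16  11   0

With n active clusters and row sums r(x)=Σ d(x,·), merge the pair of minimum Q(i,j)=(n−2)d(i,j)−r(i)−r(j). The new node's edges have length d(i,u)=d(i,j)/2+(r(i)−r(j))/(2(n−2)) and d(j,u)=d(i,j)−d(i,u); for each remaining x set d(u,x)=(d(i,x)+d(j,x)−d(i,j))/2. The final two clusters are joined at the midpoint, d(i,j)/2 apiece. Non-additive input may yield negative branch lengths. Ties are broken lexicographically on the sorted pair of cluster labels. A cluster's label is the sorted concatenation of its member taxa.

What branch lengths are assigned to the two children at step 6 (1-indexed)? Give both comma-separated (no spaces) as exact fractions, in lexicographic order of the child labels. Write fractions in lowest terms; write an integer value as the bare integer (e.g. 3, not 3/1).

9/32,19/32

step 1: merge (E,I) at d=1, Q=-148; branch lengths E→4/3, I→-1/3; new cluster EI
  updated: d(EI,M)=23/2, d(EI,Q)=11, d(EI,R)=17, d(EI,W)=27/2, d(EI,X)=19/2, d(EI,Y)=21/2
step 2: merge (M,Y) at d=7, Q=-105; branch lengths M→18/5, Y→17/5; new cluster MY
  updated: d(EI,MY)=15/2, d(MY,Q)=3, d(MY,R)=12, d(MY,W)=14, d(MY,X)=9
step 3: merge (EI,X) at d=19/2, Q=-76; branch lengths EI→41/8, X→35/8; new cluster EIX
  updated: d(EIX,MY)=7/2, d(EIX,Q)=23/4, d(EIX,R)=45/4, d(EIX,W)=8
step 4: merge (EIX,MY) at d=7/2, Q=-101/2; branch lengths EIX→13/12, MY→29/12; new cluster EIMXY
  updated: d(EIMXY,Q)=21/8, d(EIMXY,R)=79/8, d(EIMXY,W)=37/4
step 5: merge (EIMXY,R) at d=79/8, Q=-295/8; branch lengths EIMXY→53/32, R→263/32; new cluster EIMRXY
  updated: d(EIMRXY,Q)=7/8, d(EIMRXY,W)=123/16
step 6: merge (EIMRXY,Q) at d=7/8, Q=-265/16; branch lengths EIMRXY→9/32, Q→19/32; new cluster EIMQRXY
  updated: d(EIMQRXY,W)=237/32
step 7: merge (EIMQRXY,W) at d=237/32; branch lengths EIMQRXY→237/64, W→237/64; new cluster EIMQRWXY
final tree: ((((((E:4/3,I:-1/3):41/8,X:35/8):13/12,(M:18/5,Y:17/5):29/12):53/32,R:263/32):9/32,Q:19/32):237/64,W:237/64)
total length: 1253/32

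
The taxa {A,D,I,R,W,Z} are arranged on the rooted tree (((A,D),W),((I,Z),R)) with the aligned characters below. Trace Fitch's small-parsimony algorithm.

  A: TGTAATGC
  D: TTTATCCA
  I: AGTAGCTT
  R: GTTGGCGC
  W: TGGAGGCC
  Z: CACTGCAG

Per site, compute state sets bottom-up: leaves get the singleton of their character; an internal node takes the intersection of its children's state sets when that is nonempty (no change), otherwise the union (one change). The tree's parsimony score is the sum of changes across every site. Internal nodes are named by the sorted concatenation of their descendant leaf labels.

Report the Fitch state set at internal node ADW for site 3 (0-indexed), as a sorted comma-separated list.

A

site 0, node AD: A={T} ∩ D={T} → {T} (+0)
site 0, node ADW: AD={T} ∩ W={T} → {T} (+0)
site 0, node IZ: I={A} ∪ Z={C} → {A,C} (+1)
site 0, node IRZ: IZ={A,C} ∪ R={G} → {A,C,G} (+1)
site 0, node ADIRWZ: ADW={T} ∪ IRZ={A,C,G} → {A,C,G,T} (+1)
site 1, node AD: A={G} ∪ D={T} → {G,T} (+1)
site 1, node ADW: AD={G,T} ∩ W={G} → {G} (+0)
site 1, node IZ: I={G} ∪ Z={A} → {A,G} (+1)
site 1, node IRZ: IZ={A,G} ∪ R={T} → {A,G,T} (+1)
site 1, node ADIRWZ: ADW={G} ∩ IRZ={A,G,T} → {G} (+0)
site 2, node AD: A={T} ∩ D={T} → {T} (+0)
site 2, node ADW: AD={T} ∪ W={G} → {G,T} (+1)
site 2, node IZ: I={T} ∪ Z={C} → {C,T} (+1)
site 2, node IRZ: IZ={C,T} ∩ R={T} → {T} (+0)
site 2, node ADIRWZ: ADW={G,T} ∩ IRZ={T} → {T} (+0)
site 3, node AD: A={A} ∩ D={A} → {A} (+0)
site 3, node ADW: AD={A} ∩ W={A} → {A} (+0)
site 3, node IZ: I={A} ∪ Z={T} → {A,T} (+1)
site 3, node IRZ: IZ={A,T} ∪ R={G} → {A,G,T} (+1)
site 3, node ADIRWZ: ADW={A} ∩ IRZ={A,G,T} → {A} (+0)
site 4, node AD: A={A} ∪ D={T} → {A,T} (+1)
site 4, node ADW: AD={A,T} ∪ W={G} → {A,G,T} (+1)
site 4, node IZ: I={G} ∩ Z={G} → {G} (+0)
site 4, node IRZ: IZ={G} ∩ R={G} → {G} (+0)
site 4, node ADIRWZ: ADW={A,G,T} ∩ IRZ={G} → {G} (+0)
site 5, node AD: A={T} ∪ D={C} → {C,T} (+1)
site 5, node ADW: AD={C,T} ∪ W={G} → {C,G,T} (+1)
site 5, node IZ: I={C} ∩ Z={C} → {C} (+0)
site 5, node IRZ: IZ={C} ∩ R={C} → {C} (+0)
site 5, node ADIRWZ: ADW={C,G,T} ∩ IRZ={C} → {C} (+0)
site 6, node AD: A={G} ∪ D={C} → {C,G} (+1)
site 6, node ADW: AD={C,G} ∩ W={C} → {C} (+0)
site 6, node IZ: I={T} ∪ Z={A} → {A,T} (+1)
site 6, node IRZ: IZ={A,T} ∪ R={G} → {A,G,T} (+1)
site 6, node ADIRWZ: ADW={C} ∪ IRZ={A,G,T} → {A,C,G,T} (+1)
site 7, node AD: A={C} ∪ D={A} → {A,C} (+1)
site 7, node ADW: AD={A,C} ∩ W={C} → {C} (+0)
site 7, node IZ: I={T} ∪ Z={G} → {G,T} (+1)
site 7, node IRZ: IZ={G,T} ∪ R={C} → {C,G,T} (+1)
site 7, node ADIRWZ: ADW={C} ∩ IRZ={C,G,T} → {C} (+0)
per-site changes: [3, 3, 2, 2, 2, 2, 4, 3]; total = 21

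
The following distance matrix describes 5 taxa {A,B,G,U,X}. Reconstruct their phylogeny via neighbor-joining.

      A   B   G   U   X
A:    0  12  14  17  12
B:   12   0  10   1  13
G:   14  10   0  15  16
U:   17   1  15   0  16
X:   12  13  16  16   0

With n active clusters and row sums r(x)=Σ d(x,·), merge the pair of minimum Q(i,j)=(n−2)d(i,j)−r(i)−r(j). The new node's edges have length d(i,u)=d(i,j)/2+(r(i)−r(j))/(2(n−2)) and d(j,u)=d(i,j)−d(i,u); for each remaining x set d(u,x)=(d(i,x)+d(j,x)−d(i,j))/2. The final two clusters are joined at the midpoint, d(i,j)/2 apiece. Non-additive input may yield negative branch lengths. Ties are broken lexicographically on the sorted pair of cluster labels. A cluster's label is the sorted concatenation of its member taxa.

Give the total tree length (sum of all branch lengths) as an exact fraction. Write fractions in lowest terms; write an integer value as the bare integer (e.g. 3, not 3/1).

1. join B+U (d=1, Q=-82) ⇒ BU; edges |B|=-5/3, |U|=8/3
  updated: d(A,BU)=14, d(BU,G)=12, d(BU,X)=14
2. join A+X (d=12, Q=-58) ⇒ AX; edges |A|=11/2, |X|=13/2
  updated: d(AX,BU)=8, d(AX,G)=9
3. join AX+BU (d=8, Q=-29) ⇒ ABUX; edges |AX|=5/2, |BU|=11/2
  updated: d(ABUX,G)=13/2
4. join ABUX+G (d=13/2) ⇒ ABGUX; edges |ABUX|=13/4, |G|=13/4
final tree: (((A:11/2,X:13/2):5/2,(B:-5/3,U:8/3):11/2):13/4,G:13/4)
total length: 55/2

55/2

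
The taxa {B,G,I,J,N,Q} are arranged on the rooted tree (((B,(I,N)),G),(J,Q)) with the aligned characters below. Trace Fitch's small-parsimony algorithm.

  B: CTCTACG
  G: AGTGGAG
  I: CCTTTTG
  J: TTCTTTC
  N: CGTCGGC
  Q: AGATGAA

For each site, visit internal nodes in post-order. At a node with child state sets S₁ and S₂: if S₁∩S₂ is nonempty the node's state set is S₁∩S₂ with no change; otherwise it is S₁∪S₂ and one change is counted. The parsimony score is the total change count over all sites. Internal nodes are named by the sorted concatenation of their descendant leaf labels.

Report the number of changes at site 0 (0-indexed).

site 0, node IN: I={C} ∩ N={C} → {C} (+0)
site 0, node BIN: B={C} ∩ IN={C} → {C} (+0)
site 0, node BGIN: BIN={C} ∪ G={A} → {A,C} (+1)
site 0, node JQ: J={T} ∪ Q={A} → {A,T} (+1)
site 0, node BGIJNQ: BGIN={A,C} ∩ JQ={A,T} → {A} (+0)
site 1, node IN: I={C} ∪ N={G} → {C,G} (+1)
site 1, node BIN: B={T} ∪ IN={C,G} → {C,G,T} (+1)
site 1, node BGIN: BIN={C,G,T} ∩ G={G} → {G} (+0)
site 1, node JQ: J={T} ∪ Q={G} → {G,T} (+1)
site 1, node BGIJNQ: BGIN={G} ∩ JQ={G,T} → {G} (+0)
site 2, node IN: I={T} ∩ N={T} → {T} (+0)
site 2, node BIN: B={C} ∪ IN={T} → {C,T} (+1)
site 2, node BGIN: BIN={C,T} ∩ G={T} → {T} (+0)
site 2, node JQ: J={C} ∪ Q={A} → {A,C} (+1)
site 2, node BGIJNQ: BGIN={T} ∪ JQ={A,C} → {A,C,T} (+1)
site 3, node IN: I={T} ∪ N={C} → {C,T} (+1)
site 3, node BIN: B={T} ∩ IN={C,T} → {T} (+0)
site 3, node BGIN: BIN={T} ∪ G={G} → {G,T} (+1)
site 3, node JQ: J={T} ∩ Q={T} → {T} (+0)
site 3, node BGIJNQ: BGIN={G,T} ∩ JQ={T} → {T} (+0)
site 4, node IN: I={T} ∪ N={G} → {G,T} (+1)
site 4, node BIN: B={A} ∪ IN={G,T} → {A,G,T} (+1)
site 4, node BGIN: BIN={A,G,T} ∩ G={G} → {G} (+0)
site 4, node JQ: J={T} ∪ Q={G} → {G,T} (+1)
site 4, node BGIJNQ: BGIN={G} ∩ JQ={G,T} → {G} (+0)
site 5, node IN: I={T} ∪ N={G} → {G,T} (+1)
site 5, node BIN: B={C} ∪ IN={G,T} → {C,G,T} (+1)
site 5, node BGIN: BIN={C,G,T} ∪ G={A} → {A,C,G,T} (+1)
site 5, node JQ: J={T} ∪ Q={A} → {A,T} (+1)
site 5, node BGIJNQ: BGIN={A,C,G,T} ∩ JQ={A,T} → {A,T} (+0)
site 6, node IN: I={G} ∪ N={C} → {C,G} (+1)
site 6, node BIN: B={G} ∩ IN={C,G} → {G} (+0)
site 6, node BGIN: BIN={G} ∩ G={G} → {G} (+0)
site 6, node JQ: J={C} ∪ Q={A} → {A,C} (+1)
site 6, node BGIJNQ: BGIN={G} ∪ JQ={A,C} → {A,C,G} (+1)
per-site changes: [2, 3, 3, 2, 3, 4, 3]; total = 20

2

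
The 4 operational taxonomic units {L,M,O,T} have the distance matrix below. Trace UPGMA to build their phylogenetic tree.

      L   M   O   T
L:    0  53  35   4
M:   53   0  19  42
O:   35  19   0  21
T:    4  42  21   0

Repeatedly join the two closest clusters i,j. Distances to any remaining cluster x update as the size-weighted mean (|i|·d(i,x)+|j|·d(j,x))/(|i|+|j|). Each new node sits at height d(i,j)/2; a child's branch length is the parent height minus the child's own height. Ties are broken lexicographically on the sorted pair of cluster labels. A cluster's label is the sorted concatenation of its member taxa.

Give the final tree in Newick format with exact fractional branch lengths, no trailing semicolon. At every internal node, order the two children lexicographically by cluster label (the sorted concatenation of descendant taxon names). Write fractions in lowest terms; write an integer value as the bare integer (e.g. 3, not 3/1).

iteration 1: select L,T (d=4); attach at lengths (2, 2); label the merged cluster LT
  updated: d(LT,M)=95/2, d(LT,O)=28
iteration 2: select M,O (d=19); attach at lengths (19/2, 19/2); label the merged cluster MO
  updated: d(LT,MO)=151/4
iteration 3: select LT,MO (d=151/4); attach at lengths (135/8, 75/8); label the merged cluster LMOT
final tree: ((L:2,T:2):135/8,(M:19/2,O:19/2):75/8)
total length: 197/4

((L:2,T:2):135/8,(M:19/2,O:19/2):75/8)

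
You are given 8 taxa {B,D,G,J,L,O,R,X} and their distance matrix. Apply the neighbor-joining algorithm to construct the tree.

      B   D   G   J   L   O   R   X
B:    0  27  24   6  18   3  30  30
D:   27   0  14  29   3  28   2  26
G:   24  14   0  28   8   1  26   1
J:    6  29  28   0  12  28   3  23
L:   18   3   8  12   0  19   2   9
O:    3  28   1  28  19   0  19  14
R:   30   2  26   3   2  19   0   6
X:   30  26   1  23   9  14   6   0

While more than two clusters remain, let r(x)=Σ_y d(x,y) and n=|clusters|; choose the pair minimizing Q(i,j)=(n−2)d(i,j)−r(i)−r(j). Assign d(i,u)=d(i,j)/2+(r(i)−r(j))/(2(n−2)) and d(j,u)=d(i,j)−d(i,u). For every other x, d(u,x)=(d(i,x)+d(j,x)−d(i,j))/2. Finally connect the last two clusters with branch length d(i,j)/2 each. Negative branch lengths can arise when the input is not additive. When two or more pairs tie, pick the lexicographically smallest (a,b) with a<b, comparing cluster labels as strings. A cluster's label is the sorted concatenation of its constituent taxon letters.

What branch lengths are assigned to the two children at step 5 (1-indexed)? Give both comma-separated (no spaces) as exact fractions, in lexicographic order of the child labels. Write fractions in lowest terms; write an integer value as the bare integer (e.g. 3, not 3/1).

37/8,31/4

step 1: merge (B,O) at d=3, Q=-232; branch lengths B→11/3, O→-2/3; new cluster BO
  updated: d(BO,D)=26, d(BO,G)=11, d(BO,J)=31/2, d(BO,L)=17, d(BO,R)=23, d(BO,X)=41/2
step 2: merge (G,X) at d=1, Q=-337/2; branch lengths G→3/4, X→1/4; new cluster GX
  updated: d(BO,GX)=61/4, d(D,GX)=39/2, d(GX,J)=25, d(GX,L)=8, d(GX,R)=31/2
step 3: merge (BO,J) at d=31/2, Q=-477/4; branch lengths BO→297/32, J→199/32; new cluster BJO
  updated: d(BJO,D)=79/4, d(BJO,GX)=99/8, d(BJO,L)=27/4, d(BJO,R)=21/4
step 4: merge (D,R) at d=2, Q=-63; branch lengths D→17/4, R→-9/4; new cluster DR
  updated: d(BJO,DR)=23/2, d(DR,GX)=33/2, d(DR,L)=3/2
step 5: merge (BJO,GX) at d=99/8, Q=-171/4; branch lengths BJO→37/8, GX→31/4; new cluster BGJOX
  updated: d(BGJOX,DR)=125/16, d(BGJOX,L)=19/16
step 6: merge (BGJOX,DR) at d=125/16, Q=-21/2; branch lengths BGJOX→15/4, DR→65/16; new cluster BDGJORX
  updated: d(BDGJORX,L)=-41/16
step 7: merge (BDGJORX,L) at d=-41/16; branch lengths BDGJORX→-41/32, L→-41/32; new cluster BDGJLORX
final tree: (((((B:11/3,O:-2/3):297/32,J:199/32):37/8,(G:3/4,X:1/4):31/4):15/4,(D:17/4,R:-9/4):65/16):-41/32,L:-41/32)
total length: 313/8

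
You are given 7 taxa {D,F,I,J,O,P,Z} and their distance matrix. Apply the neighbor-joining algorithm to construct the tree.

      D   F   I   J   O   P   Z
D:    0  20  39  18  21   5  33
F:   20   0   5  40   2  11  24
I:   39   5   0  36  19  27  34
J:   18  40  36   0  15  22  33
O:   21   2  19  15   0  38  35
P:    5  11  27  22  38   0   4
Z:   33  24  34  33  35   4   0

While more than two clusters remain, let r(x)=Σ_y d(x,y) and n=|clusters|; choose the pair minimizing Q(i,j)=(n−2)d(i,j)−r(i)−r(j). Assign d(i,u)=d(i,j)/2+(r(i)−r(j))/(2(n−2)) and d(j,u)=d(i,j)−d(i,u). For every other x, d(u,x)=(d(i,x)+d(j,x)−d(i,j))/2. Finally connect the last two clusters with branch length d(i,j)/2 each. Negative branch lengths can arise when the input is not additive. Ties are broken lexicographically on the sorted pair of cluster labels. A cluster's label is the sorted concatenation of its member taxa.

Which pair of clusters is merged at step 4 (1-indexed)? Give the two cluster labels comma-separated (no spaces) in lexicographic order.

D,PZ

step 1: merge (P,Z) at d=4, Q=-250; branch lengths P→-18/5, Z→38/5; new cluster PZ
  updated: d(D,PZ)=17, d(F,PZ)=31/2, d(I,PZ)=57/2, d(J,PZ)=51/2, d(O,PZ)=69/2
step 2: merge (F,I) at d=5, Q=-190; branch lengths F→-25/8, I→65/8; new cluster FI
  updated: d(D,FI)=27, d(FI,J)=71/2, d(FI,O)=8, d(FI,PZ)=39/2
step 3: merge (FI,O) at d=8, Q=-289/2; branch lengths FI→71/12, O→25/12; new cluster FIO
  updated: d(D,FIO)=20, d(FIO,J)=85/4, d(FIO,PZ)=23
step 4: merge (D,PZ) at d=17, Q=-173/2; branch lengths D→47/8, PZ→89/8; new cluster DPZ
  updated: d(DPZ,FIO)=13, d(DPZ,J)=53/4
step 5: merge (DPZ,FIO) at d=13, Q=-95/2; branch lengths DPZ→5/2, FIO→21/2; new cluster DFIOPZ
  updated: d(DFIOPZ,J)=43/4
step 6: merge (DFIOPZ,J) at d=43/4; branch lengths DFIOPZ→43/8, J→43/8; new cluster DFIJOPZ
final tree: (((D:47/8,(P:-18/5,Z:38/5):89/8):5/2,((F:-25/8,I:65/8):71/12,O:25/12):21/2):43/8,J:43/8)
total length: 231/4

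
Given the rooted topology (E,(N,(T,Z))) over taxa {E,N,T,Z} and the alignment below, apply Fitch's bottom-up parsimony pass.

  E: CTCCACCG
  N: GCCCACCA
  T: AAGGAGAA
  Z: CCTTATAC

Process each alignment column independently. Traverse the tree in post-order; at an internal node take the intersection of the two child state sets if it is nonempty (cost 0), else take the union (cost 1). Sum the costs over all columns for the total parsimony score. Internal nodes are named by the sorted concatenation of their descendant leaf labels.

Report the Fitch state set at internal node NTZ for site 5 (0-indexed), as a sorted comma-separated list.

site 0, node TZ: T={A} ∪ Z={C} → {A,C} (+1)
site 0, node NTZ: N={G} ∪ TZ={A,C} → {A,C,G} (+1)
site 0, node ENTZ: E={C} ∩ NTZ={A,C,G} → {C} (+0)
site 1, node TZ: T={A} ∪ Z={C} → {A,C} (+1)
site 1, node NTZ: N={C} ∩ TZ={A,C} → {C} (+0)
site 1, node ENTZ: E={T} ∪ NTZ={C} → {C,T} (+1)
site 2, node TZ: T={G} ∪ Z={T} → {G,T} (+1)
site 2, node NTZ: N={C} ∪ TZ={G,T} → {C,G,T} (+1)
site 2, node ENTZ: E={C} ∩ NTZ={C,G,T} → {C} (+0)
site 3, node TZ: T={G} ∪ Z={T} → {G,T} (+1)
site 3, node NTZ: N={C} ∪ TZ={G,T} → {C,G,T} (+1)
site 3, node ENTZ: E={C} ∩ NTZ={C,G,T} → {C} (+0)
site 4, node TZ: T={A} ∩ Z={A} → {A} (+0)
site 4, node NTZ: N={A} ∩ TZ={A} → {A} (+0)
site 4, node ENTZ: E={A} ∩ NTZ={A} → {A} (+0)
site 5, node TZ: T={G} ∪ Z={T} → {G,T} (+1)
site 5, node NTZ: N={C} ∪ TZ={G,T} → {C,G,T} (+1)
site 5, node ENTZ: E={C} ∩ NTZ={C,G,T} → {C} (+0)
site 6, node TZ: T={A} ∩ Z={A} → {A} (+0)
site 6, node NTZ: N={C} ∪ TZ={A} → {A,C} (+1)
site 6, node ENTZ: E={C} ∩ NTZ={A,C} → {C} (+0)
site 7, node TZ: T={A} ∪ Z={C} → {A,C} (+1)
site 7, node NTZ: N={A} ∩ TZ={A,C} → {A} (+0)
site 7, node ENTZ: E={G} ∪ NTZ={A} → {A,G} (+1)
per-site changes: [2, 2, 2, 2, 0, 2, 1, 2]; total = 13

C,G,T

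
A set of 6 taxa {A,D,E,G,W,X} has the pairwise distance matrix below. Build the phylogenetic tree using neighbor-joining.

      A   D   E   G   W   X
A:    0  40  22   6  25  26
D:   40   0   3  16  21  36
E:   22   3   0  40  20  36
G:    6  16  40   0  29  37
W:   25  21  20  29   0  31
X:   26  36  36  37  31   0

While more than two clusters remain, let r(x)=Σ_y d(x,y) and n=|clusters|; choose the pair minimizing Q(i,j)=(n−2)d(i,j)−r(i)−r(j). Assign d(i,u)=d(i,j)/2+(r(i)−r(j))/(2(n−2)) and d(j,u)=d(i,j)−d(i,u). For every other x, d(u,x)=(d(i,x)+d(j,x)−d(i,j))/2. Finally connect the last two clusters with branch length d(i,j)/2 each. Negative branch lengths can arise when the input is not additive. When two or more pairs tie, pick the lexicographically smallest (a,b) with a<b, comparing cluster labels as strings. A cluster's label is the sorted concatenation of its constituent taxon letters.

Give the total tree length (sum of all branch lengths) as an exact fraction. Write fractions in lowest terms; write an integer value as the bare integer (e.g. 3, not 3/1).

iteration 1: select D,E (d=3, Q=-225); attach at lengths (7/8, 17/8); label the merged cluster DE
  updated: d(A,DE)=59/2, d(DE,G)=53/2, d(DE,W)=19, d(DE,X)=69/2
iteration 2: select A,G (d=6, Q=-167); attach at lengths (1, 5); label the merged cluster AG
  updated: d(AG,DE)=25, d(AG,W)=24, d(AG,X)=57/2
iteration 3: select AG,X (d=57/2, Q=-229/2); attach at lengths (81/8, 147/8); label the merged cluster AGX
  updated: d(AGX,DE)=31/2, d(AGX,W)=53/4
iteration 4: select AGX,DE (d=31/2, Q=-191/4); attach at lengths (39/8, 85/8); label the merged cluster ADEGX
  updated: d(ADEGX,W)=67/8
iteration 5: select ADEGX,W (d=67/8); attach at lengths (67/16, 67/16); label the merged cluster ADEGWX
final tree: ((((A:1,G:5):81/8,X:147/8):39/8,(D:7/8,E:17/8):85/8):67/16,W:67/16)
total length: 491/8

491/8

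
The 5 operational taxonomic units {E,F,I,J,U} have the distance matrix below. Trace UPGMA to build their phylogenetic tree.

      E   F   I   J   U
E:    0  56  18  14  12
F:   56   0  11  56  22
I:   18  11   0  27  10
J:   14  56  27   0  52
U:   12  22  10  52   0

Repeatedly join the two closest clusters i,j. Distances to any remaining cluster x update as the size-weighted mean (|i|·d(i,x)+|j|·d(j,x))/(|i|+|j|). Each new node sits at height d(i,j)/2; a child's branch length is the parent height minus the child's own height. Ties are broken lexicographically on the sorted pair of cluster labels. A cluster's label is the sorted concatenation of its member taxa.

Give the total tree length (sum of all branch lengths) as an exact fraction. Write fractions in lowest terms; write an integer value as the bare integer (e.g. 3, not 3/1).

iteration 1: select I,U (d=10); attach at lengths (5, 5); label the merged cluster IU
  updated: d(E,IU)=15, d(F,IU)=33/2, d(IU,J)=79/2
iteration 2: select E,J (d=14); attach at lengths (7, 7); label the merged cluster EJ
  updated: d(EJ,F)=56, d(EJ,IU)=109/4
iteration 3: select F,IU (d=33/2); attach at lengths (33/4, 13/4); label the merged cluster FIU
  updated: d(EJ,FIU)=221/6
iteration 4: select EJ,FIU (d=221/6); attach at lengths (137/12, 61/6); label the merged cluster EFIJU
final tree: ((E:7,J:7):137/12,(F:33/4,(I:5,U:5):13/4):61/6)
total length: 685/12

685/12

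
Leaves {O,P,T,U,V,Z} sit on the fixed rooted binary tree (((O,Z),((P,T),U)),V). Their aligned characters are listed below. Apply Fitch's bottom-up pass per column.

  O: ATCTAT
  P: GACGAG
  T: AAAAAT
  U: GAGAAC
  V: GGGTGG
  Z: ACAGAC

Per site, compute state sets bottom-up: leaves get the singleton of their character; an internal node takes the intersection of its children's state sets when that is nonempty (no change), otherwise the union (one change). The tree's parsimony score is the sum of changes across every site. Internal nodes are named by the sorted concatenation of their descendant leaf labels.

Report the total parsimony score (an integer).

site 0, node OZ: O={A} ∩ Z={A} → {A} (+0)
site 0, node PT: P={G} ∪ T={A} → {A,G} (+1)
site 0, node PTU: PT={A,G} ∩ U={G} → {G} (+0)
site 0, node OPTUZ: OZ={A} ∪ PTU={G} → {A,G} (+1)
site 0, node OPTUVZ: OPTUZ={A,G} ∩ V={G} → {G} (+0)
site 1, node OZ: O={T} ∪ Z={C} → {C,T} (+1)
site 1, node PT: P={A} ∩ T={A} → {A} (+0)
site 1, node PTU: PT={A} ∩ U={A} → {A} (+0)
site 1, node OPTUZ: OZ={C,T} ∪ PTU={A} → {A,C,T} (+1)
site 1, node OPTUVZ: OPTUZ={A,C,T} ∪ V={G} → {A,C,G,T} (+1)
site 2, node OZ: O={C} ∪ Z={A} → {A,C} (+1)
site 2, node PT: P={C} ∪ T={A} → {A,C} (+1)
site 2, node PTU: PT={A,C} ∪ U={G} → {A,C,G} (+1)
site 2, node OPTUZ: OZ={A,C} ∩ PTU={A,C,G} → {A,C} (+0)
site 2, node OPTUVZ: OPTUZ={A,C} ∪ V={G} → {A,C,G} (+1)
site 3, node OZ: O={T} ∪ Z={G} → {G,T} (+1)
site 3, node PT: P={G} ∪ T={A} → {A,G} (+1)
site 3, node PTU: PT={A,G} ∩ U={A} → {A} (+0)
site 3, node OPTUZ: OZ={G,T} ∪ PTU={A} → {A,G,T} (+1)
site 3, node OPTUVZ: OPTUZ={A,G,T} ∩ V={T} → {T} (+0)
site 4, node OZ: O={A} ∩ Z={A} → {A} (+0)
site 4, node PT: P={A} ∩ T={A} → {A} (+0)
site 4, node PTU: PT={A} ∩ U={A} → {A} (+0)
site 4, node OPTUZ: OZ={A} ∩ PTU={A} → {A} (+0)
site 4, node OPTUVZ: OPTUZ={A} ∪ V={G} → {A,G} (+1)
site 5, node OZ: O={T} ∪ Z={C} → {C,T} (+1)
site 5, node PT: P={G} ∪ T={T} → {G,T} (+1)
site 5, node PTU: PT={G,T} ∪ U={C} → {C,G,T} (+1)
site 5, node OPTUZ: OZ={C,T} ∩ PTU={C,G,T} → {C,T} (+0)
site 5, node OPTUVZ: OPTUZ={C,T} ∪ V={G} → {C,G,T} (+1)
per-site changes: [2, 3, 4, 3, 1, 4]; total = 17

17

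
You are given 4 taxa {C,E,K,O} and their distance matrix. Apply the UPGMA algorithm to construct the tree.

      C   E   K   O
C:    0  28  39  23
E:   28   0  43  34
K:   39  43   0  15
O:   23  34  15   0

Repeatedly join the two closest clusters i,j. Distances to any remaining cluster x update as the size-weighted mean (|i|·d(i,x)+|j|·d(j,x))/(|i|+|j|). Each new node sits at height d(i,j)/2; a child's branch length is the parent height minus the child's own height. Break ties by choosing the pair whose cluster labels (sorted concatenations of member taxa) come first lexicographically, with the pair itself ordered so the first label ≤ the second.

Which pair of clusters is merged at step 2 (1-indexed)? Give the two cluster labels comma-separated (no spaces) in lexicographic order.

step 1: merge (K,O) at d=15; branch lengths K→15/2, O→15/2; new cluster KO
  updated: d(C,KO)=31, d(E,KO)=77/2
step 2: merge (C,E) at d=28; branch lengths C→14, E→14; new cluster CE
  updated: d(CE,KO)=139/4
step 3: merge (CE,KO) at d=139/4; branch lengths CE→27/8, KO→79/8; new cluster CEKO
final tree: ((C:14,E:14):27/8,(K:15/2,O:15/2):79/8)
total length: 225/4

C,E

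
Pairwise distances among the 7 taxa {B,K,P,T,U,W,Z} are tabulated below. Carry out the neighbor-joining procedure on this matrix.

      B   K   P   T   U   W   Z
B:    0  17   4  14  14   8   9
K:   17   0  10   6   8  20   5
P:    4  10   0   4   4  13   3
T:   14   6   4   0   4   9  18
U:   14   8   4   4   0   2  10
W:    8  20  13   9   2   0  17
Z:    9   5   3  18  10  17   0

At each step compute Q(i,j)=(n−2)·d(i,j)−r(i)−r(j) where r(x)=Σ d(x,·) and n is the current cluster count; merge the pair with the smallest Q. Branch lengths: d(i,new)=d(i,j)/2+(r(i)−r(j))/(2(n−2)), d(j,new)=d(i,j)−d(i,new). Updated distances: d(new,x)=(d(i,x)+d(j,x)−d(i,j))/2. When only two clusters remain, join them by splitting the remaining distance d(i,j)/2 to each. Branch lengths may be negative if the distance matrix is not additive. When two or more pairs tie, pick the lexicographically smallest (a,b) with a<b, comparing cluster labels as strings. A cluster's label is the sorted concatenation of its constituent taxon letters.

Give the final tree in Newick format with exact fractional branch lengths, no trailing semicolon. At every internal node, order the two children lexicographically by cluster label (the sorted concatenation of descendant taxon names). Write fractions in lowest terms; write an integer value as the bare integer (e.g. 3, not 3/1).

iteration 1: select K,Z (d=5, Q=-103); attach at lengths (29/10, 21/10); label the merged cluster KZ
  updated: d(B,KZ)=21/2, d(KZ,P)=4, d(KZ,T)=19/2, d(KZ,U)=13/2, d(KZ,W)=16
iteration 2: select U,W (d=2, Q=-141/2); attach at lengths (-19/16, 51/16); label the merged cluster UW
  updated: d(B,UW)=10, d(KZ,UW)=41/4, d(P,UW)=15/2, d(T,UW)=11/2
iteration 3: select T,UW (d=11/2, Q=-199/4); attach at lengths (65/24, 67/24); label the merged cluster TUW
  updated: d(B,TUW)=37/4, d(KZ,TUW)=57/8, d(P,TUW)=3
iteration 4: select B,P (d=4, Q=-107/4); attach at lengths (83/16, -19/16); label the merged cluster BP
  updated: d(BP,KZ)=21/4, d(BP,TUW)=33/8
iteration 5: select BP,KZ (d=21/4, Q=-33/2); attach at lengths (9/8, 33/8); label the merged cluster BKPZ
  updated: d(BKPZ,TUW)=3
iteration 6: select BKPZ,TUW (d=3); attach at lengths (3/2, 3/2); label the merged cluster BKPTUWZ
final tree: (((B:83/16,P:-19/16):9/8,(K:29/10,Z:21/10):33/8):3/2,(T:65/24,(U:-19/16,W:51/16):67/24):3/2)
total length: 99/4

(((B:83/16,P:-19/16):9/8,(K:29/10,Z:21/10):33/8):3/2,(T:65/24,(U:-19/16,W:51/16):67/24):3/2)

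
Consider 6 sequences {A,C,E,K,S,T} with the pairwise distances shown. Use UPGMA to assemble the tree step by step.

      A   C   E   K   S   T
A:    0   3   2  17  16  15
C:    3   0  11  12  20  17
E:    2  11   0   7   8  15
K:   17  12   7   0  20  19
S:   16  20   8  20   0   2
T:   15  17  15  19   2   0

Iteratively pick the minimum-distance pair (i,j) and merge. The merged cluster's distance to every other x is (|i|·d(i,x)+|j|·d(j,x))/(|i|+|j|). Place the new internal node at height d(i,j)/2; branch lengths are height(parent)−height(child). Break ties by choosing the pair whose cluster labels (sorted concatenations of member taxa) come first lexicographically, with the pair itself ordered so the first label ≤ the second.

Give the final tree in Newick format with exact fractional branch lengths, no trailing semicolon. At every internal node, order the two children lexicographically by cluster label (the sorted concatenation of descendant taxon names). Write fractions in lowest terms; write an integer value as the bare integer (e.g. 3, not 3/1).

iteration 1: select A,E (d=2); attach at lengths (1, 1); label the merged cluster AE
  updated: d(AE,C)=7, d(AE,K)=12, d(AE,S)=12, d(AE,T)=15
iteration 2: select S,T (d=2); attach at lengths (1, 1); label the merged cluster ST
  updated: d(AE,ST)=27/2, d(C,ST)=37/2, d(K,ST)=39/2
iteration 3: select AE,C (d=7); attach at lengths (5/2, 7/2); label the merged cluster ACE
  updated: d(ACE,K)=12, d(ACE,ST)=91/6
iteration 4: select ACE,K (d=12); attach at lengths (5/2, 6); label the merged cluster ACEK
  updated: d(ACEK,ST)=65/4
iteration 5: select ACEK,ST (d=65/4); attach at lengths (17/8, 57/8); label the merged cluster ACEKST
final tree: ((((A:1,E:1):5/2,C:7/2):5/2,K:6):17/8,(S:1,T:1):57/8)
total length: 111/4

((((A:1,E:1):5/2,C:7/2):5/2,K:6):17/8,(S:1,T:1):57/8)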